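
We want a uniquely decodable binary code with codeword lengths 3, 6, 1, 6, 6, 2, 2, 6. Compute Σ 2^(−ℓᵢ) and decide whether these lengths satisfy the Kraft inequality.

1.1875; no

With common denominator 2^6 = 64: Σ 2^(−ℓᵢ) = 8/64 + 1/64 + 32/64 + 1/64 + 1/64 + 16/64 + 16/64 + 1/64 = 76/64 = 1.1875.
Kraft's inequality requires Σ ≤ 1; here Σ = 1.1875 > 1, so no such prefix code exists.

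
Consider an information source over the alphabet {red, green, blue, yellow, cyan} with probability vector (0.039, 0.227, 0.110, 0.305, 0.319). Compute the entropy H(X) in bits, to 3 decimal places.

2.067 bits

H = −Σ pᵢ log₂ pᵢ.
−0.039·log₂(0.039) = 0.1825
−0.227·log₂(0.227) = 0.4856
−0.110·log₂(0.110) = 0.3503
−0.305·log₂(0.305) = 0.5225
−0.319·log₂(0.319) = 0.5258
Sum ≈ 2.0668 → 2.067 bits.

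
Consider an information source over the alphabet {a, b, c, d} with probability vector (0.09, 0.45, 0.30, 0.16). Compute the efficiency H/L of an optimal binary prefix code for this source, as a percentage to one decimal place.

98.6%

Entropy H = −Σ p log₂ p ≈ 1.7752 bits.
Huffman merges: 9/100+4/25→1/4; 1/4+3/10→11/20; 9/20+11/20→1. L = 9/5 ≈ 1.8000.
Efficiency = H/L = 1.7752/1.8000 = 98.6%.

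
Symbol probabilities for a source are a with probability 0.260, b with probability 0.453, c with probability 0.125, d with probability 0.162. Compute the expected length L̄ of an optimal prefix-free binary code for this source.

1.834 bits/symbol

Repeatedly combine the two least-probable nodes; the expected code length is the sum of the merged weights.
merge 1/8 + 81/500 → 287/1000
merge 13/50 + 287/1000 → 547/1000
merge 453/1000 + 547/1000 → 1
L = 287/1000 + 547/1000 + 1 = 917/500 = 1.834 bits/symbol.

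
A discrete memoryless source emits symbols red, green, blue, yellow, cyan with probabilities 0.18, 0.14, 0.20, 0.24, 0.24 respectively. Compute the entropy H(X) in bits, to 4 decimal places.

2.2951 bits

H = −Σ pᵢ log₂ pᵢ.
−0.18·log₂(0.18) = 0.4453
−0.14·log₂(0.14) = 0.3971
−0.20·log₂(0.20) = 0.4644
−0.24·log₂(0.24) = 0.4941
−0.24·log₂(0.24) = 0.4941
Sum ≈ 2.2951 → 2.2951 bits.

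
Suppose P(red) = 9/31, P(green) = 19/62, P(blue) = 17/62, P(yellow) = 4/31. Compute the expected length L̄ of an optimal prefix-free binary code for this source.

Repeatedly combine the two least-probable nodes; the expected code length is the sum of the merged weights.
merge 4/31 + 17/62 → 25/62
merge 9/31 + 19/62 → 37/62
merge 25/62 + 37/62 → 1
L = 25/62 + 37/62 + 1 = 2 bits/symbol.

2 bits/symbol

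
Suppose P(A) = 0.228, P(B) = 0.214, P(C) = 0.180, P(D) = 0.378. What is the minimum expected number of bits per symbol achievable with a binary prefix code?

2 bits/symbol

Repeatedly combine the two least-probable nodes; the expected code length is the sum of the merged weights.
merge 9/50 + 107/500 → 197/500
merge 57/250 + 189/500 → 303/500
merge 197/500 + 303/500 → 1
L = 197/500 + 303/500 + 1 = 2 bits/symbol.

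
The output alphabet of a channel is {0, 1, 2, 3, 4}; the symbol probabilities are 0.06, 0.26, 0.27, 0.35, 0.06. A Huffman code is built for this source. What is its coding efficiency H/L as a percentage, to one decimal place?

95.9%

Entropy H = −Σ p log₂ p ≈ 2.0325 bits.
Huffman merges: 3/50+3/50→3/25; 3/25+13/50→19/50; 27/100+7/20→31/50; 19/50+31/50→1. L = 53/25 ≈ 2.1200.
Efficiency = H/L = 2.0325/2.1200 = 95.9%.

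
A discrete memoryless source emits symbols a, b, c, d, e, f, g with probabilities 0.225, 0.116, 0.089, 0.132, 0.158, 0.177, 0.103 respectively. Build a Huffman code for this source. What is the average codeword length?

2.775 bits/symbol

Repeatedly combine the two least-probable nodes; the expected code length is the sum of the merged weights.
merge 89/1000 + 103/1000 → 24/125
merge 29/250 + 33/250 → 31/125
merge 79/500 + 177/1000 → 67/200
merge 24/125 + 9/40 → 417/1000
merge 31/125 + 67/200 → 583/1000
merge 417/1000 + 583/1000 → 1
L = 24/125 + 31/125 + 67/200 + 417/1000 + 583/1000 + 1 = 111/40 = 2.775 bits/symbol.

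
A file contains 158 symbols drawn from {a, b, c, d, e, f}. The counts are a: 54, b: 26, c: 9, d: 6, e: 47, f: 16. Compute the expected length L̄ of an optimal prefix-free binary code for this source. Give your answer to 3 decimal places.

2.291 bits/symbol

Probabilities are the counts divided by 158.
Repeatedly combine the two least-probable nodes; the expected code length is the sum of the merged weights.
merge 3/79 + 9/158 → 15/158
merge 15/158 + 8/79 → 31/158
merge 13/79 + 31/158 → 57/158
merge 47/158 + 27/79 → 101/158
merge 57/158 + 101/158 → 1
L = 15/158 + 31/158 + 57/158 + 101/158 + 1 = 181/79 ≈ 2.291 bits/symbol.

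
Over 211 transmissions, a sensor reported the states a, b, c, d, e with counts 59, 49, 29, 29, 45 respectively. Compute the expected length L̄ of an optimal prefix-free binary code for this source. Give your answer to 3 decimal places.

2.275 bits/symbol

Probabilities are the counts divided by 211.
Repeatedly combine the two least-probable nodes; the expected code length is the sum of the merged weights.
merge 29/211 + 29/211 → 58/211
merge 45/211 + 49/211 → 94/211
merge 58/211 + 59/211 → 117/211
merge 94/211 + 117/211 → 1
L = 58/211 + 94/211 + 117/211 + 1 = 480/211 ≈ 2.275 bits/symbol.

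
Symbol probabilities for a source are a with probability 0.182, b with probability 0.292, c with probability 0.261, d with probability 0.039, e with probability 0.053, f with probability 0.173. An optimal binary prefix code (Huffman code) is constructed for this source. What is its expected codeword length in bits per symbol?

2.357 bits/symbol

Repeatedly combine the two least-probable nodes; the expected code length is the sum of the merged weights.
merge 39/1000 + 53/1000 → 23/250
merge 23/250 + 173/1000 → 53/200
merge 91/500 + 261/1000 → 443/1000
merge 53/200 + 73/250 → 557/1000
merge 443/1000 + 557/1000 → 1
L = 23/250 + 53/200 + 443/1000 + 557/1000 + 1 = 2357/1000 = 2.357 bits/symbol.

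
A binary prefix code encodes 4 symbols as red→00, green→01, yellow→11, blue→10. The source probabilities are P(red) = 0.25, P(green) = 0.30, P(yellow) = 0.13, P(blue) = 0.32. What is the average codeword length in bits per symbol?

L̄ = Σ pᵢ·ℓᵢ = 0.25·2 + 0.30·2 + 0.13·2 + 0.32·2 = 2 bits/symbol.

2 bits/symbol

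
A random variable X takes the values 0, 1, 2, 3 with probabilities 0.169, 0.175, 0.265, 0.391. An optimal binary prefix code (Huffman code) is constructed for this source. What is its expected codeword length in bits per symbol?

1.953 bits/symbol

Repeatedly combine the two least-probable nodes; the expected code length is the sum of the merged weights.
merge 169/1000 + 7/40 → 43/125
merge 53/200 + 43/125 → 609/1000
merge 391/1000 + 609/1000 → 1
L = 43/125 + 609/1000 + 1 = 1953/1000 = 1.953 bits/symbol.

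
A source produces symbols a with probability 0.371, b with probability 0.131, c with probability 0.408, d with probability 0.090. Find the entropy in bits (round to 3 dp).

H = −Σ pᵢ log₂ pᵢ.
−0.371·log₂(0.371) = 0.5307
−0.131·log₂(0.131) = 0.3841
−0.408·log₂(0.408) = 0.5277
−0.090·log₂(0.090) = 0.3127
Sum ≈ 1.7552 → 1.755 bits.

1.755 bits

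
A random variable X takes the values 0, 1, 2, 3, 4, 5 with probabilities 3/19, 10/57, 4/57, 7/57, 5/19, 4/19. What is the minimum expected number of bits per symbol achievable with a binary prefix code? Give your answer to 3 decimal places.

Repeatedly combine the two least-probable nodes; the expected code length is the sum of the merged weights.
merge 4/57 + 7/57 → 11/57
merge 3/19 + 10/57 → 1/3
merge 11/57 + 4/19 → 23/57
merge 5/19 + 1/3 → 34/57
merge 23/57 + 34/57 → 1
L = 11/57 + 1/3 + 23/57 + 34/57 + 1 = 48/19 ≈ 2.526 bits/symbol.

2.526 bits/symbol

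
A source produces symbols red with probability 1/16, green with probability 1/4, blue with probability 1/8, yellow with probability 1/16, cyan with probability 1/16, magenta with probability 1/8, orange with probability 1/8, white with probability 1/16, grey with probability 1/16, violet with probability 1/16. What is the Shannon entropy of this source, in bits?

3.125 bits

Each probability is a power of 1/2, so log₂(1/p) is an integer.
H = Σ p·log₂(1/p) = 1/16·4 + 1/4·2 + 1/8·3 + 1/16·4 + 1/16·4 + 1/8·3 + 1/8·3 + 1/16·4 + 1/16·4 + 1/16·4 = 3.125 bits.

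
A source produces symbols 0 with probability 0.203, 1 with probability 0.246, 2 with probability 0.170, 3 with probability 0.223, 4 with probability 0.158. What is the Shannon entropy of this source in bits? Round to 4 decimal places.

H = −Σ pᵢ log₂ pᵢ.
−0.203·log₂(0.203) = 0.4670
−0.246·log₂(0.246) = 0.4977
−0.170·log₂(0.170) = 0.4346
−0.223·log₂(0.223) = 0.4828
−0.158·log₂(0.158) = 0.4206
Sum ≈ 2.3027 → 2.3027 bits.

2.3027 bits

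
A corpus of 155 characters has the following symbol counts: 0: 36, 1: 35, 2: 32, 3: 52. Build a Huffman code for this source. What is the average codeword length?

2 bits/symbol

Probabilities are the counts divided by 155.
Repeatedly combine the two least-probable nodes; the expected code length is the sum of the merged weights.
merge 32/155 + 7/31 → 67/155
merge 36/155 + 52/155 → 88/155
merge 67/155 + 88/155 → 1
L = 67/155 + 88/155 + 1 = 2 bits/symbol.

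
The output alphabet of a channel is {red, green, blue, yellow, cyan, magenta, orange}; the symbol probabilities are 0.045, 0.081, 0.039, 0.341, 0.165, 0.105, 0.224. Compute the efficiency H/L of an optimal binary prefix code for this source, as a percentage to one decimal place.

97.7%

Entropy H = −Σ p log₂ p ≈ 2.4607 bits.
Huffman merges: 39/1000+9/200→21/250; 81/1000+21/250→33/200; 21/200+33/200→27/100; 33/200+28/125→389/1000; 27/100+341/1000→611/1000; 389/1000+611/1000→1. L = 2519/1000 ≈ 2.5190.
Efficiency = H/L = 2.4607/2.5190 = 97.7%.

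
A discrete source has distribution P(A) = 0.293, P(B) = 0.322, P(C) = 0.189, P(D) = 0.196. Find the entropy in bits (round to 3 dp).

1.960 bits

H = −Σ pᵢ log₂ pᵢ.
−0.293·log₂(0.293) = 0.5189
−0.322·log₂(0.322) = 0.5264
−0.189·log₂(0.189) = 0.4543
−0.196·log₂(0.196) = 0.4608
Sum ≈ 1.9604 → 1.960 bits.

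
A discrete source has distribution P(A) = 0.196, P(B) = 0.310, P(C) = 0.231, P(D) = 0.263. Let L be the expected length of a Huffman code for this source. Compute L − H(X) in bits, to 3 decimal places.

Entropy H = −Σ p log₂ p ≈ 1.9797 bits.
Huffman merges: 49/250+231/1000→427/1000; 263/1000+31/100→573/1000; 427/1000+573/1000→1. L = 2 ≈ 2.0000.
L − H = 2.0000 − 1.9797 = 0.020 bits.

0.020 bits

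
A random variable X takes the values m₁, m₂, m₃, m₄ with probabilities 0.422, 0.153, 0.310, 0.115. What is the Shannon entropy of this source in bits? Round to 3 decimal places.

1.822 bits

H = −Σ pᵢ log₂ pᵢ.
−0.422·log₂(0.422) = 0.5253
−0.153·log₂(0.153) = 0.4144
−0.310·log₂(0.310) = 0.5238
−0.115·log₂(0.115) = 0.3588
Sum ≈ 1.8223 → 1.822 bits.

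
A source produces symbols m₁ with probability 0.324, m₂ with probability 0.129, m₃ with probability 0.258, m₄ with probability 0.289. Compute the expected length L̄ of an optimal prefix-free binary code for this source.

2 bits/symbol

Repeatedly combine the two least-probable nodes; the expected code length is the sum of the merged weights.
merge 129/1000 + 129/500 → 387/1000
merge 289/1000 + 81/250 → 613/1000
merge 387/1000 + 613/1000 → 1
L = 387/1000 + 613/1000 + 1 = 2 bits/symbol.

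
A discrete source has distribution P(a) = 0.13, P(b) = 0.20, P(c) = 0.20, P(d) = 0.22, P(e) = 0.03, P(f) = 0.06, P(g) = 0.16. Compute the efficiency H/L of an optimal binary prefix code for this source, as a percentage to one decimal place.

97.8%

Entropy H = −Σ p log₂ p ≈ 2.6103 bits.
Huffman merges: 3/100+3/50→9/100; 9/100+13/100→11/50; 4/25+1/5→9/25; 1/5+11/50→21/50; 11/50+9/25→29/50; 21/50+29/50→1. L = 267/100 ≈ 2.6700.
Efficiency = H/L = 2.6103/2.6700 = 97.8%.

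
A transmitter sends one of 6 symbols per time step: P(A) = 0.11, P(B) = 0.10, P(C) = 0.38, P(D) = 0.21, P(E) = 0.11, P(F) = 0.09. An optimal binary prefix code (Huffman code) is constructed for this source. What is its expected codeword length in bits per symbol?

Repeatedly combine the two least-probable nodes; the expected code length is the sum of the merged weights.
merge 9/100 + 1/10 → 19/100
merge 11/100 + 11/100 → 11/50
merge 19/100 + 21/100 → 2/5
merge 11/50 + 19/50 → 3/5
merge 2/5 + 3/5 → 1
L = 19/100 + 11/50 + 2/5 + 3/5 + 1 = 241/100 = 2.41 bits/symbol.

2.41 bits/symbol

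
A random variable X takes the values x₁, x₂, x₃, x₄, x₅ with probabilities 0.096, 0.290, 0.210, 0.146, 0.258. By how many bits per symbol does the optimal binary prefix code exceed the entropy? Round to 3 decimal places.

Entropy H = −Σ p log₂ p ≈ 2.2249 bits.
Huffman merges: 12/125+73/500→121/500; 21/100+121/500→113/250; 129/500+29/100→137/250; 113/250+137/250→1. L = 1121/500 ≈ 2.2420.
L − H = 2.2420 − 2.2249 = 0.017 bits.

0.017 bits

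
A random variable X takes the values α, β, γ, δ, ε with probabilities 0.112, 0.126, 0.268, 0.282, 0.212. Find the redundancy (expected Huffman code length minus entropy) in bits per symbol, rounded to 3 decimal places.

Entropy H = −Σ p log₂ p ≈ 2.2288 bits.
Huffman merges: 14/125+63/500→119/500; 53/250+119/500→9/20; 67/250+141/500→11/20; 9/20+11/20→1. L = 1119/500 ≈ 2.2380.
L − H = 2.2380 − 2.2288 = 0.009 bits.

0.009 bits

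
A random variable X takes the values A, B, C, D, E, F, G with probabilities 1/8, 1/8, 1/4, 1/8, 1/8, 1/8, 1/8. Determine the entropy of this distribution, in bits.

Each probability is a power of 1/2, so log₂(1/p) is an integer.
H = Σ p·log₂(1/p) = 1/8·3 + 1/8·3 + 1/4·2 + 1/8·3 + 1/8·3 + 1/8·3 + 1/8·3 = 2.75 bits.

2.75 bits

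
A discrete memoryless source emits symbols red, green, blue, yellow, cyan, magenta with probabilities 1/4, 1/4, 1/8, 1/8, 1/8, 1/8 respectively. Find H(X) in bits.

2.5 bits

Each probability is a power of 1/2, so log₂(1/p) is an integer.
H = Σ p·log₂(1/p) = 1/4·2 + 1/4·2 + 1/8·3 + 1/8·3 + 1/8·3 + 1/8·3 = 2.5 bits.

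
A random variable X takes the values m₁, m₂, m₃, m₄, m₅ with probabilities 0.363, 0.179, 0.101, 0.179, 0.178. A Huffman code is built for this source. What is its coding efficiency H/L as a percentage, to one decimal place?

96.6%

Entropy H = −Σ p log₂ p ≈ 2.1965 bits.
Huffman merges: 101/1000+89/500→279/1000; 179/1000+179/1000→179/500; 279/1000+179/500→637/1000; 363/1000+637/1000→1. L = 1137/500 ≈ 2.2740.
Efficiency = H/L = 2.1965/2.2740 = 96.6%.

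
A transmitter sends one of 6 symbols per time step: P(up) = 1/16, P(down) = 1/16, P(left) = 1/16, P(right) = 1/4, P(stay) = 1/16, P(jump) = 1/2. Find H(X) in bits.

Each probability is a power of 1/2, so log₂(1/p) is an integer.
H = Σ p·log₂(1/p) = 1/16·4 + 1/16·4 + 1/16·4 + 1/4·2 + 1/16·4 + 1/2·1 = 2 bits.

2 bits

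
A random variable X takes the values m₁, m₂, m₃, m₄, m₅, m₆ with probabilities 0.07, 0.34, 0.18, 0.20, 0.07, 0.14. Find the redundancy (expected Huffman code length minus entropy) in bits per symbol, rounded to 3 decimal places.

Entropy H = −Σ p log₂ p ≈ 2.3731 bits.
Huffman merges: 7/100+7/100→7/50; 7/50+7/50→7/25; 9/50+1/5→19/50; 7/25+17/50→31/50; 19/50+31/50→1. L = 121/50 ≈ 2.4200.
L − H = 2.4200 − 2.3731 = 0.047 bits.

0.047 bits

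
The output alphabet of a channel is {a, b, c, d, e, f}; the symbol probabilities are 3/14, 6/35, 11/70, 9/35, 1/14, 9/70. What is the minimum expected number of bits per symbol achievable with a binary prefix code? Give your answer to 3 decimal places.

Repeatedly combine the two least-probable nodes; the expected code length is the sum of the merged weights.
merge 1/14 + 9/70 → 1/5
merge 11/70 + 6/35 → 23/70
merge 1/5 + 3/14 → 29/70
merge 9/35 + 23/70 → 41/70
merge 29/70 + 41/70 → 1
L = 1/5 + 23/70 + 29/70 + 41/70 + 1 = 177/70 ≈ 2.529 bits/symbol.

2.529 bits/symbol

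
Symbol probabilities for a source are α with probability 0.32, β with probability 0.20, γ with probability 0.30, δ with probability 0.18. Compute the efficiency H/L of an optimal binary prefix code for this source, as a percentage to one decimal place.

97.8%

Entropy H = −Σ p log₂ p ≈ 1.9568 bits.
Huffman merges: 9/50+1/5→19/50; 3/10+8/25→31/50; 19/50+31/50→1. L = 2 ≈ 2.0000.
Efficiency = H/L = 1.9568/2.0000 = 97.8%.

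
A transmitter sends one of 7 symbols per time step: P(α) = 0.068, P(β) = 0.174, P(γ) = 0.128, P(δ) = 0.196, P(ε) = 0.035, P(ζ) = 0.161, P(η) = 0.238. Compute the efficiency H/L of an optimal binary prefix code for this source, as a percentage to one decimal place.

98.5%

Entropy H = −Σ p log₂ p ≈ 2.6295 bits.
Huffman merges: 7/200+17/250→103/1000; 103/1000+16/125→231/1000; 161/1000+87/500→67/200; 49/250+231/1000→427/1000; 119/500+67/200→573/1000; 427/1000+573/1000→1. L = 2669/1000 ≈ 2.6690.
Efficiency = H/L = 2.6295/2.6690 = 98.5%.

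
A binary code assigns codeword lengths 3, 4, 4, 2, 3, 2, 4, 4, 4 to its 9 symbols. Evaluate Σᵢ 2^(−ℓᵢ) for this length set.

With common denominator 2^4 = 16: Σ 2^(−ℓᵢ) = 2/16 + 1/16 + 1/16 + 4/16 + 2/16 + 4/16 + 1/16 + 1/16 + 1/16 = 17/16 = 1.0625.

1.0625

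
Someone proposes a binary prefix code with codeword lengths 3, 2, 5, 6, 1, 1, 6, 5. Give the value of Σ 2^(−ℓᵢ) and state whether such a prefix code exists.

With common denominator 2^6 = 64: Σ 2^(−ℓᵢ) = 8/64 + 16/64 + 2/64 + 1/64 + 32/64 + 32/64 + 1/64 + 2/64 = 94/64 = 1.46875.
Kraft's inequality requires Σ ≤ 1; here Σ = 1.46875 > 1, so no such prefix code exists.

1.46875; no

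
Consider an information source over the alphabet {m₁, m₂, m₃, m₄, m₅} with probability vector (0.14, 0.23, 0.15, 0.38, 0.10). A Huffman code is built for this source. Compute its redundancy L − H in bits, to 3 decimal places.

0.082 bits

Entropy H = −Σ p log₂ p ≈ 2.1580 bits.
Huffman merges: 1/10+7/50→6/25; 3/20+23/100→19/50; 6/25+19/50→31/50; 19/50+31/50→1. L = 56/25 ≈ 2.2400.
L − H = 2.2400 − 2.1580 = 0.082 bits.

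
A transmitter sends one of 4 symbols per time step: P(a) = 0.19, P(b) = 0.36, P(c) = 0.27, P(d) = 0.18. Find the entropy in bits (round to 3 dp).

1.941 bits

H = −Σ pᵢ log₂ pᵢ.
−0.19·log₂(0.19) = 0.4552
−0.36·log₂(0.36) = 0.5306
−0.27·log₂(0.27) = 0.5100
−0.18·log₂(0.18) = 0.4453
Sum ≈ 1.9412 → 1.941 bits.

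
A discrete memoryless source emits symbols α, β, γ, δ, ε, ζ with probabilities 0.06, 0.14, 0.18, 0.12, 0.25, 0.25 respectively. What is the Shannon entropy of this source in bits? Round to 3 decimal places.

H = −Σ pᵢ log₂ pᵢ.
−0.06·log₂(0.06) = 0.2435
−0.14·log₂(0.14) = 0.3971
−0.18·log₂(0.18) = 0.4453
−0.12·log₂(0.12) = 0.3671
−0.25·log₂(0.25) = 0.5000
−0.25·log₂(0.25) = 0.5000
Sum ≈ 2.4530 → 2.453 bits.

2.453 bits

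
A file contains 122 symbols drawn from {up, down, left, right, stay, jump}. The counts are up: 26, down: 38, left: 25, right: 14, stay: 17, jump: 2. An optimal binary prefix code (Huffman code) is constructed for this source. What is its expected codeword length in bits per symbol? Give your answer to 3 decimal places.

Probabilities are the counts divided by 122.
Repeatedly combine the two least-probable nodes; the expected code length is the sum of the merged weights.
merge 1/61 + 7/61 → 8/61
merge 8/61 + 17/122 → 33/122
merge 25/122 + 13/61 → 51/122
merge 33/122 + 19/61 → 71/122
merge 51/122 + 71/122 → 1
L = 8/61 + 33/122 + 51/122 + 71/122 + 1 = 293/122 ≈ 2.402 bits/symbol.

2.402 bits/symbol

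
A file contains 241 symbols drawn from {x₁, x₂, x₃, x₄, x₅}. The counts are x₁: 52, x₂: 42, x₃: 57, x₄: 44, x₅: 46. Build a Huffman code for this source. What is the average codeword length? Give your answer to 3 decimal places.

2.357 bits/symbol

Probabilities are the counts divided by 241.
Repeatedly combine the two least-probable nodes; the expected code length is the sum of the merged weights.
merge 42/241 + 44/241 → 86/241
merge 46/241 + 52/241 → 98/241
merge 57/241 + 86/241 → 143/241
merge 98/241 + 143/241 → 1
L = 86/241 + 98/241 + 143/241 + 1 = 568/241 ≈ 2.357 bits/symbol.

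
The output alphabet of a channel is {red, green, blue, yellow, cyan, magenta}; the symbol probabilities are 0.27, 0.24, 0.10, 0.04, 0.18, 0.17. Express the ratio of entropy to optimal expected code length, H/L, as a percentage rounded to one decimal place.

Entropy H = −Σ p log₂ p ≈ 2.4020 bits.
Huffman merges: 1/25+1/10→7/50; 7/50+17/100→31/100; 9/50+6/25→21/50; 27/100+31/100→29/50; 21/50+29/50→1. L = 49/20 ≈ 2.4500.
Efficiency = H/L = 2.4020/2.4500 = 98.0%.

98.0%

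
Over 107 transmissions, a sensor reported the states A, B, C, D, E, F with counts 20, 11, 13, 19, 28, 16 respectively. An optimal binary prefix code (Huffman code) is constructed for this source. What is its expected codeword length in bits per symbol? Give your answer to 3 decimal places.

2.551 bits/symbol

Probabilities are the counts divided by 107.
Repeatedly combine the two least-probable nodes; the expected code length is the sum of the merged weights.
merge 11/107 + 13/107 → 24/107
merge 16/107 + 19/107 → 35/107
merge 20/107 + 24/107 → 44/107
merge 28/107 + 35/107 → 63/107
merge 44/107 + 63/107 → 1
L = 24/107 + 35/107 + 44/107 + 63/107 + 1 = 273/107 ≈ 2.551 bits/symbol.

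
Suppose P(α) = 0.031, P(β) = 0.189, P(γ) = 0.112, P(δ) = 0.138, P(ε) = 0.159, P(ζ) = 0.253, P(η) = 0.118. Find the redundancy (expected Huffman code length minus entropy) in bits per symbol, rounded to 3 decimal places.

Entropy H = −Σ p log₂ p ≈ 2.6449 bits.
Huffman merges: 31/1000+14/125→143/1000; 59/500+69/500→32/125; 143/1000+159/1000→151/500; 189/1000+253/1000→221/500; 32/125+151/500→279/500; 221/500+279/500→1. L = 2701/1000 ≈ 2.7010.
L − H = 2.7010 − 2.6449 = 0.056 bits.

0.056 bits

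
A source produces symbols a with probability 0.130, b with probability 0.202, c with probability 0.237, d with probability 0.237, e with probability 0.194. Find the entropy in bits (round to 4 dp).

2.2923 bits

H = −Σ pᵢ log₂ pᵢ.
−0.130·log₂(0.130) = 0.3826
−0.202·log₂(0.202) = 0.4661
−0.237·log₂(0.237) = 0.4923
−0.237·log₂(0.237) = 0.4923
−0.194·log₂(0.194) = 0.4590
Sum ≈ 2.2923 → 2.2923 bits.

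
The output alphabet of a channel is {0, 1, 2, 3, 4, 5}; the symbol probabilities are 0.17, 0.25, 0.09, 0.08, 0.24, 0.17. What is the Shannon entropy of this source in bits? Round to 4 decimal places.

H = −Σ pᵢ log₂ pᵢ.
−0.17·log₂(0.17) = 0.4346
−0.25·log₂(0.25) = 0.5000
−0.09·log₂(0.09) = 0.3127
−0.08·log₂(0.08) = 0.2915
−0.24·log₂(0.24) = 0.4941
−0.17·log₂(0.17) = 0.4346
Sum ≈ 2.4675 → 2.4675 bits.

2.4675 bits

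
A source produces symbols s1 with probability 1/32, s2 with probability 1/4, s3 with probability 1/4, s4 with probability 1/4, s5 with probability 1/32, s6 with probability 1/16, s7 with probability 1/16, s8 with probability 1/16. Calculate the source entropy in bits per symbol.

2.5625 bits

Each probability is a power of 1/2, so log₂(1/p) is an integer.
H = Σ p·log₂(1/p) = 1/32·5 + 1/4·2 + 1/4·2 + 1/4·2 + 1/32·5 + 1/16·4 + 1/16·4 + 1/16·4 = 2.5625 bits.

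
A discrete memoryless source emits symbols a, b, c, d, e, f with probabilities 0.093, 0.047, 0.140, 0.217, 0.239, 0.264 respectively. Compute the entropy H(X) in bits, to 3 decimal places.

2.402 bits

H = −Σ pᵢ log₂ pᵢ.
−0.093·log₂(0.093) = 0.3187
−0.047·log₂(0.047) = 0.2073
−0.140·log₂(0.140) = 0.3971
−0.217·log₂(0.217) = 0.4783
−0.239·log₂(0.239) = 0.4935
−0.264·log₂(0.264) = 0.5072
Sum ≈ 2.4022 → 2.402 bits.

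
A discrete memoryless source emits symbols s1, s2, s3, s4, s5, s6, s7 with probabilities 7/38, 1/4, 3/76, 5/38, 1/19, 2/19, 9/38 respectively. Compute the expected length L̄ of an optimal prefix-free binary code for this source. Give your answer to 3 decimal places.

Repeatedly combine the two least-probable nodes; the expected code length is the sum of the merged weights.
merge 3/76 + 1/19 → 7/76
merge 7/76 + 2/19 → 15/76
merge 5/38 + 7/38 → 6/19
merge 15/76 + 9/38 → 33/76
merge 1/4 + 6/19 → 43/76
merge 33/76 + 43/76 → 1
L = 7/76 + 15/76 + 6/19 + 33/76 + 43/76 + 1 = 99/38 ≈ 2.605 bits/symbol.

2.605 bits/symbol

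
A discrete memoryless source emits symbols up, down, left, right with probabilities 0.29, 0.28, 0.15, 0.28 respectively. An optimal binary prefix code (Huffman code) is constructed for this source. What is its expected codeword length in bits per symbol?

Repeatedly combine the two least-probable nodes; the expected code length is the sum of the merged weights.
merge 3/20 + 7/25 → 43/100
merge 7/25 + 29/100 → 57/100
merge 43/100 + 57/100 → 1
L = 43/100 + 57/100 + 1 = 2 bits/symbol.

2 bits/symbol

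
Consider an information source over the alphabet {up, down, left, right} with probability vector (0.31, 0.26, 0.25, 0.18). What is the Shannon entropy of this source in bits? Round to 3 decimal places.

1.974 bits

H = −Σ pᵢ log₂ pᵢ.
−0.31·log₂(0.31) = 0.5238
−0.26·log₂(0.26) = 0.5053
−0.25·log₂(0.25) = 0.5000
−0.18·log₂(0.18) = 0.4453
Sum ≈ 1.9744 → 1.974 bits.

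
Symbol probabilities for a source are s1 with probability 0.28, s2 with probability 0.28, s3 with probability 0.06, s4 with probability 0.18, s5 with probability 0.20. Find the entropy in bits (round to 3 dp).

H = −Σ pᵢ log₂ pᵢ.
−0.28·log₂(0.28) = 0.5142
−0.28·log₂(0.28) = 0.5142
−0.06·log₂(0.06) = 0.2435
−0.18·log₂(0.18) = 0.4453
−0.20·log₂(0.20) = 0.4644
Sum ≈ 2.1817 → 2.182 bits.

2.182 bits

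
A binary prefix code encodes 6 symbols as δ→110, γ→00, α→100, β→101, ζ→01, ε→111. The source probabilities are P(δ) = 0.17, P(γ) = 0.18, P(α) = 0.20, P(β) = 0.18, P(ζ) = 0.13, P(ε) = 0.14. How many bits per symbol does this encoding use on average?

2.69 bits/symbol

L̄ = Σ pᵢ·ℓᵢ = 0.17·3 + 0.18·2 + 0.20·3 + 0.18·3 + 0.13·2 + 0.14·3 = 2.69 bits/symbol.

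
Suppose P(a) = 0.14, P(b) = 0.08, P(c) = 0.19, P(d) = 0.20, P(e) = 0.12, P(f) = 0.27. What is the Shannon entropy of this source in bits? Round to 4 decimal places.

2.4853 bits

H = −Σ pᵢ log₂ pᵢ.
−0.14·log₂(0.14) = 0.3971
−0.08·log₂(0.08) = 0.2915
−0.19·log₂(0.19) = 0.4552
−0.20·log₂(0.20) = 0.4644
−0.12·log₂(0.12) = 0.3671
−0.27·log₂(0.27) = 0.5100
Sum ≈ 2.4853 → 2.4853 bits.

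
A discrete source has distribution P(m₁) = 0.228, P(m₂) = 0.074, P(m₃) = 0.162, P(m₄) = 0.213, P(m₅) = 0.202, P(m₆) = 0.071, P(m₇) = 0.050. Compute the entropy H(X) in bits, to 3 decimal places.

H = −Σ pᵢ log₂ pᵢ.
−0.228·log₂(0.228) = 0.4863
−0.074·log₂(0.074) = 0.2780
−0.162·log₂(0.162) = 0.4254
−0.213·log₂(0.213) = 0.4752
−0.202·log₂(0.202) = 0.4661
−0.071·log₂(0.071) = 0.2709
−0.050·log₂(0.050) = 0.2161
Sum ≈ 2.6181 → 2.618 bits.

2.618 bits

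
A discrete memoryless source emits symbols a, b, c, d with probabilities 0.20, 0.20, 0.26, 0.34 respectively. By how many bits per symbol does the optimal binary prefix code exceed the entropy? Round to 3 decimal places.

0.037 bits

Entropy H = −Σ p log₂ p ≈ 1.9632 bits.
Huffman merges: 1/5+1/5→2/5; 13/50+17/50→3/5; 2/5+3/5→1. L = 2 ≈ 2.0000.
L − H = 2.0000 − 1.9632 = 0.037 bits.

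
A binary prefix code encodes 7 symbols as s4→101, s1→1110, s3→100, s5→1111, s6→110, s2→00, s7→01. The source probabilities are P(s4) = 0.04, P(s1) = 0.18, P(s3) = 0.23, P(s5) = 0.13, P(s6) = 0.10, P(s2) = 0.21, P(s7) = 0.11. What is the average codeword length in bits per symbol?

2.99 bits/symbol

L̄ = Σ pᵢ·ℓᵢ = 0.04·3 + 0.18·4 + 0.23·3 + 0.13·4 + 0.10·3 + 0.21·2 + 0.11·2 = 2.99 bits/symbol.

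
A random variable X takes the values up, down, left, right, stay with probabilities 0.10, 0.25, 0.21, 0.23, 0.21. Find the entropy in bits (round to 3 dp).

2.266 bits

H = −Σ pᵢ log₂ pᵢ.
−0.10·log₂(0.10) = 0.3322
−0.25·log₂(0.25) = 0.5000
−0.21·log₂(0.21) = 0.4728
−0.23·log₂(0.23) = 0.4877
−0.21·log₂(0.21) = 0.4728
Sum ≈ 2.2655 → 2.266 bits.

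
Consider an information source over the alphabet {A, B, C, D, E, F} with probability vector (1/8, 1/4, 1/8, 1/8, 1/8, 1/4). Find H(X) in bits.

2.5 bits

Each probability is a power of 1/2, so log₂(1/p) is an integer.
H = Σ p·log₂(1/p) = 1/8·3 + 1/4·2 + 1/8·3 + 1/8·3 + 1/8·3 + 1/4·2 = 2.5 bits.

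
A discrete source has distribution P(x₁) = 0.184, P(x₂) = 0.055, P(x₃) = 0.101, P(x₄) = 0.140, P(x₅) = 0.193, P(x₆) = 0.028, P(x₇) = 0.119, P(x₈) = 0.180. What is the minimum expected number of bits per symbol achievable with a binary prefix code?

Repeatedly combine the two least-probable nodes; the expected code length is the sum of the merged weights.
merge 7/250 + 11/200 → 83/1000
merge 83/1000 + 101/1000 → 23/125
merge 119/1000 + 7/50 → 259/1000
merge 9/50 + 23/125 → 91/250
merge 23/125 + 193/1000 → 377/1000
merge 259/1000 + 91/250 → 623/1000
merge 377/1000 + 623/1000 → 1
L = 83/1000 + 23/125 + 259/1000 + 91/250 + 377/1000 + 623/1000 + 1 = 289/100 = 2.89 bits/symbol.

2.89 bits/symbol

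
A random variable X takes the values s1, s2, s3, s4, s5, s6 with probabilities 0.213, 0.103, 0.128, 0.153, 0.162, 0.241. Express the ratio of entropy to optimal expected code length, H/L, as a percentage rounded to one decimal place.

99.3%

Entropy H = −Σ p log₂ p ≈ 2.5271 bits.
Huffman merges: 103/1000+16/125→231/1000; 153/1000+81/500→63/200; 213/1000+231/1000→111/250; 241/1000+63/200→139/250; 111/250+139/250→1. L = 1273/500 ≈ 2.5460.
Efficiency = H/L = 2.5271/2.5460 = 99.3%.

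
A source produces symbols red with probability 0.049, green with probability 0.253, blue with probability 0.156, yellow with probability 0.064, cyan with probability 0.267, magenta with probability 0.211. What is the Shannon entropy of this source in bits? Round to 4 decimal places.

2.3691 bits

H = −Σ pᵢ log₂ pᵢ.
−0.049·log₂(0.049) = 0.2132
−0.253·log₂(0.253) = 0.5016
−0.156·log₂(0.156) = 0.4181
−0.064·log₂(0.064) = 0.2538
−0.267·log₂(0.267) = 0.5087
−0.211·log₂(0.211) = 0.4736
Sum ≈ 2.3691 → 2.3691 bits.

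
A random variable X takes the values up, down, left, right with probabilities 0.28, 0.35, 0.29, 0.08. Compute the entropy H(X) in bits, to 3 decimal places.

H = −Σ pᵢ log₂ pᵢ.
−0.28·log₂(0.28) = 0.5142
−0.35·log₂(0.35) = 0.5301
−0.29·log₂(0.29) = 0.5179
−0.08·log₂(0.08) = 0.2915
Sum ≈ 1.8537 → 1.854 bits.

1.854 bits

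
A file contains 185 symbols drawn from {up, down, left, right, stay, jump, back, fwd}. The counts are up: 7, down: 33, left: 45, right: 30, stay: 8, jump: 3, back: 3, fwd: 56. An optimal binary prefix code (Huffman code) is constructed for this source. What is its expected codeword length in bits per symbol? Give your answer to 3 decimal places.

Probabilities are the counts divided by 185.
Repeatedly combine the two least-probable nodes; the expected code length is the sum of the merged weights.
merge 3/185 + 3/185 → 6/185
merge 6/185 + 7/185 → 13/185
merge 8/185 + 13/185 → 21/185
merge 21/185 + 6/37 → 51/185
merge 33/185 + 9/37 → 78/185
merge 51/185 + 56/185 → 107/185
merge 78/185 + 107/185 → 1
L = 6/185 + 13/185 + 21/185 + 51/185 + 78/185 + 107/185 + 1 = 461/185 ≈ 2.492 bits/symbol.

2.492 bits/symbol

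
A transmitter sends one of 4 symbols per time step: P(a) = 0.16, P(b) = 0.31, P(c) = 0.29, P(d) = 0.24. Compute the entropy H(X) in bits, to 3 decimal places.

H = −Σ pᵢ log₂ pᵢ.
−0.16·log₂(0.16) = 0.4230
−0.31·log₂(0.31) = 0.5238
−0.29·log₂(0.29) = 0.5179
−0.24·log₂(0.24) = 0.4941
Sum ≈ 1.9588 → 1.959 bits.

1.959 bits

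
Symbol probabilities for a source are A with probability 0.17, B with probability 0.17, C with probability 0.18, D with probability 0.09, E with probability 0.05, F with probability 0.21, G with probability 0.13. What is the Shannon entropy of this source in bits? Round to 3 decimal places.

2.699 bits

H = −Σ pᵢ log₂ pᵢ.
−0.17·log₂(0.17) = 0.4346
−0.17·log₂(0.17) = 0.4346
−0.18·log₂(0.18) = 0.4453
−0.09·log₂(0.09) = 0.3127
−0.05·log₂(0.05) = 0.2161
−0.21·log₂(0.21) = 0.4728
−0.13·log₂(0.13) = 0.3826
Sum ≈ 2.6987 → 2.699 bits.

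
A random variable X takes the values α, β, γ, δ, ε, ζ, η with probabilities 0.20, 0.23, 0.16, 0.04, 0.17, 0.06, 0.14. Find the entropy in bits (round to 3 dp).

H = −Σ pᵢ log₂ pᵢ.
−0.20·log₂(0.20) = 0.4644
−0.23·log₂(0.23) = 0.4877
−0.16·log₂(0.16) = 0.4230
−0.04·log₂(0.04) = 0.1858
−0.17·log₂(0.17) = 0.4346
−0.06·log₂(0.06) = 0.2435
−0.14·log₂(0.14) = 0.3971
Sum ≈ 2.6361 → 2.636 bits.

2.636 bits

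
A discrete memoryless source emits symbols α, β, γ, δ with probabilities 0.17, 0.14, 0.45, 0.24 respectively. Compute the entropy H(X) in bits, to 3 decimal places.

H = −Σ pᵢ log₂ pᵢ.
−0.17·log₂(0.17) = 0.4346
−0.14·log₂(0.14) = 0.3971
−0.45·log₂(0.45) = 0.5184
−0.24·log₂(0.24) = 0.4941
Sum ≈ 1.8442 → 1.844 bits.

1.844 bits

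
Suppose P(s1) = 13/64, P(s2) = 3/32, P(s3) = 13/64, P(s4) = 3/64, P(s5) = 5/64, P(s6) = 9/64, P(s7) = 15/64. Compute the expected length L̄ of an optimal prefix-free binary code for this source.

Repeatedly combine the two least-probable nodes; the expected code length is the sum of the merged weights.
merge 3/64 + 5/64 → 1/8
merge 3/32 + 1/8 → 7/32
merge 9/64 + 13/64 → 11/32
merge 13/64 + 7/32 → 27/64
merge 15/64 + 11/32 → 37/64
merge 27/64 + 37/64 → 1
L = 1/8 + 7/32 + 11/32 + 27/64 + 37/64 + 1 = 43/16 = 2.6875 bits/symbol.

2.6875 bits/symbol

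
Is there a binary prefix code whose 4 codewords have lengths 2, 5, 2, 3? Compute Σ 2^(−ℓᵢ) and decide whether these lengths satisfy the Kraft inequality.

0.65625; yes

With common denominator 2^5 = 32: Σ 2^(−ℓᵢ) = 8/32 + 1/32 + 8/32 + 4/32 = 21/32 = 0.65625.
Kraft's inequality requires Σ ≤ 1; here Σ = 0.65625 ≤ 1, so such a prefix code exists.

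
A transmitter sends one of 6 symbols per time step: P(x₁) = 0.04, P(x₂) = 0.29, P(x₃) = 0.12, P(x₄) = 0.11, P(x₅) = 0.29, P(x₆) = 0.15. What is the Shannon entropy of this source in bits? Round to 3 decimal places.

2.349 bits

H = −Σ pᵢ log₂ pᵢ.
−0.04·log₂(0.04) = 0.1858
−0.29·log₂(0.29) = 0.5179
−0.12·log₂(0.12) = 0.3671
−0.11·log₂(0.11) = 0.3503
−0.29·log₂(0.29) = 0.5179
−0.15·log₂(0.15) = 0.4105
Sum ≈ 2.3495 → 2.349 bits.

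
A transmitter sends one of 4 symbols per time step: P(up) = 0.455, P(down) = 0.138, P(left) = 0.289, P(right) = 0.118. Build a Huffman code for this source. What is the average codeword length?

1.801 bits/symbol

Repeatedly combine the two least-probable nodes; the expected code length is the sum of the merged weights.
merge 59/500 + 69/500 → 32/125
merge 32/125 + 289/1000 → 109/200
merge 91/200 + 109/200 → 1
L = 32/125 + 109/200 + 1 = 1801/1000 = 1.801 bits/symbol.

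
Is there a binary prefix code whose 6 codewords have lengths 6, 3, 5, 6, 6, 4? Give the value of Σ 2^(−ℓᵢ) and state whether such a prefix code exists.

With common denominator 2^6 = 64: Σ 2^(−ℓᵢ) = 1/64 + 8/64 + 2/64 + 1/64 + 1/64 + 4/64 = 17/64 = 0.265625.
Kraft's inequality requires Σ ≤ 1; here Σ = 0.265625 ≤ 1, so such a prefix code exists.

0.265625; yes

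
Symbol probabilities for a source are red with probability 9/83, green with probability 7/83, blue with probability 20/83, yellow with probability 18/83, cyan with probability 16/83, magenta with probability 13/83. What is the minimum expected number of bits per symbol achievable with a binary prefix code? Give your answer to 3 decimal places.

Repeatedly combine the two least-probable nodes; the expected code length is the sum of the merged weights.
merge 7/83 + 9/83 → 16/83
merge 13/83 + 16/83 → 29/83
merge 16/83 + 18/83 → 34/83
merge 20/83 + 29/83 → 49/83
merge 34/83 + 49/83 → 1
L = 16/83 + 29/83 + 34/83 + 49/83 + 1 = 211/83 ≈ 2.542 bits/symbol.

2.542 bits/symbol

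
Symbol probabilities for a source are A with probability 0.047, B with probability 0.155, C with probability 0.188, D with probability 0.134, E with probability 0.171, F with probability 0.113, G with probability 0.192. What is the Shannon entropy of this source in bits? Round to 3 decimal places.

H = −Σ pᵢ log₂ pᵢ.
−0.047·log₂(0.047) = 0.2073
−0.155·log₂(0.155) = 0.4169
−0.188·log₂(0.188) = 0.4533
−0.134·log₂(0.134) = 0.3886
−0.171·log₂(0.171) = 0.4357
−0.113·log₂(0.113) = 0.3555
−0.192·log₂(0.192) = 0.4571
Sum ≈ 2.7144 → 2.714 bits.

2.714 bits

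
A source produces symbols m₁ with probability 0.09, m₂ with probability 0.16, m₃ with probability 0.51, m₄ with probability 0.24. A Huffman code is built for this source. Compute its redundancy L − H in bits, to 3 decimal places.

Entropy H = −Σ p log₂ p ≈ 1.7252 bits.
Huffman merges: 9/100+4/25→1/4; 6/25+1/4→49/100; 49/100+51/100→1. L = 87/50 ≈ 1.7400.
L − H = 1.7400 − 1.7252 = 0.015 bits.

0.015 bits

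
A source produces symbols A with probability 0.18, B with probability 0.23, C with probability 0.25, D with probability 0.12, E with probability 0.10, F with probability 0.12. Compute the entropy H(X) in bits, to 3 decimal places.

H = −Σ pᵢ log₂ pᵢ.
−0.18·log₂(0.18) = 0.4453
−0.23·log₂(0.23) = 0.4877
−0.25·log₂(0.25) = 0.5000
−0.12·log₂(0.12) = 0.3671
−0.10·log₂(0.10) = 0.3322
−0.12·log₂(0.12) = 0.3671
Sum ≈ 2.4993 → 2.499 bits.

2.499 bits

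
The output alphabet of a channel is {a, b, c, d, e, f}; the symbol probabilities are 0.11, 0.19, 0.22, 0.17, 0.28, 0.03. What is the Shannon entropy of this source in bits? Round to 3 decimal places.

2.387 bits

H = −Σ pᵢ log₂ pᵢ.
−0.11·log₂(0.11) = 0.3503
−0.19·log₂(0.19) = 0.4552
−0.22·log₂(0.22) = 0.4806
−0.17·log₂(0.17) = 0.4346
−0.28·log₂(0.28) = 0.5142
−0.03·log₂(0.03) = 0.1518
Sum ≈ 2.3867 → 2.387 bits.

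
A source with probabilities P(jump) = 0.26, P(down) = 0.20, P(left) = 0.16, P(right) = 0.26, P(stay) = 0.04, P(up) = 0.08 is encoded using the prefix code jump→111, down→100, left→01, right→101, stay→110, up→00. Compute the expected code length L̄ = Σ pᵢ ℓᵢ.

2.76 bits/symbol

L̄ = Σ pᵢ·ℓᵢ = 0.26·3 + 0.20·3 + 0.16·2 + 0.26·3 + 0.04·3 + 0.08·2 = 2.76 bits/symbol.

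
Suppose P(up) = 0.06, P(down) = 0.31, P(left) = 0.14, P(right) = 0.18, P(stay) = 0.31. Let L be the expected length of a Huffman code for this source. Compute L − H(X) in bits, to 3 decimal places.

Entropy H = −Σ p log₂ p ≈ 2.1335 bits.
Huffman merges: 3/50+7/50→1/5; 9/50+1/5→19/50; 31/100+31/100→31/50; 19/50+31/50→1. L = 11/5 ≈ 2.2000.
L − H = 2.2000 − 2.1335 = 0.066 bits.

0.066 bits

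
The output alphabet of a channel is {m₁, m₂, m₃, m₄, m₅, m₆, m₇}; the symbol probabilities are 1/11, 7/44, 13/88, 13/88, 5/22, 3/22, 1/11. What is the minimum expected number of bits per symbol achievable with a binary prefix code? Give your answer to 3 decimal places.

Repeatedly combine the two least-probable nodes; the expected code length is the sum of the merged weights.
merge 1/11 + 1/11 → 2/11
merge 3/22 + 13/88 → 25/88
merge 13/88 + 7/44 → 27/88
merge 2/11 + 5/22 → 9/22
merge 25/88 + 27/88 → 13/22
merge 9/22 + 13/22 → 1
L = 2/11 + 25/88 + 27/88 + 9/22 + 13/22 + 1 = 61/22 ≈ 2.773 bits/symbol.

2.773 bits/symbol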